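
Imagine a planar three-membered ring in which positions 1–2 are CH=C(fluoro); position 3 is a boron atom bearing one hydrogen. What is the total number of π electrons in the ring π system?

All ring atoms are sp² and supply a p orbital to the ring (each doubly-bonded ring atom is sp² with one p-orbital electron; the boron has an empty p orbital); the conjugation is uninterrupted.
Counting π electrons: 1 × 2 = 2 from the double-bond unit + 0 from the BH atom = 2.

2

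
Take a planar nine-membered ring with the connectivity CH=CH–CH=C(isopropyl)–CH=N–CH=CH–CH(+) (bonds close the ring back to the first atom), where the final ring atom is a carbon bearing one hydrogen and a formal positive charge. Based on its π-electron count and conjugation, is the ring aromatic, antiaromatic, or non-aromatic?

The p orbitals form a continuous loop: each doubly-bonded ring atom is sp² with one p-orbital electron; each =N– nitrogen is pyridine-type (lone pair in the sp² plane, one electron in the p orbital); the carbocation has an empty p orbital. The ring is fully conjugated.
Tallying contributions gives 4 × 2 = 8 from the double-bond units + 0 from the CH(+) atom = 8.
8 = 4(2); a planar, fully conjugated 4n system is antiaromatic.

Antiaromatic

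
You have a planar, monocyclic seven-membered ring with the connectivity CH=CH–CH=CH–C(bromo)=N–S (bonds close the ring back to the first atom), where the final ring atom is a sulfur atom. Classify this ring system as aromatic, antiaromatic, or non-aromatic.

Antiaromatic

Every ring atom contributes a p orbital perpendicular to the ring (each doubly-bonded ring atom is sp² with one p-orbital electron; the doubly-bonded nitrogens are pyridine-type — their lone pairs lie in the ring plane, leaving one electron in the p orbital; the sulfur donates one lone pair from its p orbital), so the π system is cyclic and fully conjugated.
Counting π electrons: 3 × 2 = 6 from the double-bond units + 2 from the S atom = 8.
8 = 4(2); a planar, fully conjugated 4n system is antiaromatic.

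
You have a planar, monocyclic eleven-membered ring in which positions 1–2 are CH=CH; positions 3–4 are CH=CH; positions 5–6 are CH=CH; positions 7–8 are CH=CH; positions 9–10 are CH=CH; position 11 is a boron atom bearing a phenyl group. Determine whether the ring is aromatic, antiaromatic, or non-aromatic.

Aromatic

Check conjugation: the double-bond atoms are sp², each contributing one p electron; the boron has an empty p orbital — every position has a p orbital, so the cyclic π system is continuous.
Counting π electrons: 5 × 2 = 10 from the double-bond units + 0 from the B(phenyl) atom = 10.
Since 10 = 4·2 + 2, the ring meets the 4n+2 criterion.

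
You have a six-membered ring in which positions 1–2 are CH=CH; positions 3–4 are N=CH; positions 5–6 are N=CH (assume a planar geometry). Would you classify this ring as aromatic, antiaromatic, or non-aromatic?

The p orbitals form a continuous loop: the double-bond atoms are sp², each contributing one p electron; the doubly-bonded nitrogens are pyridine-type — their lone pairs lie in the ring plane, leaving one electron in the p orbital. The ring is fully conjugated.
Tallying contributions gives 3 × 2 = 6 from the 3 double-bond units.
Since 6 = 4·1 + 2, the ring meets the 4n+2 criterion.

Aromatic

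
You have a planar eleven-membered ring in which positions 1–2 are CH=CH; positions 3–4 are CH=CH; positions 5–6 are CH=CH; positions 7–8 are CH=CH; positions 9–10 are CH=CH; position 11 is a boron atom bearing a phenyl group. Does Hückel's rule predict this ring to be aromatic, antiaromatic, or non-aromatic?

Aromatic

Check conjugation: every atom in a ring double bond is sp² and brings one electron to the p orbital; the boron has an empty p orbital — every position has a p orbital, so the cyclic π system is continuous.
Adding the contributions, 5 × 2 = 10 from the double-bond units + 0 from the B(phenyl) atom = 10.
10 = 4(2) + 2, which satisfies Hückel's 4n+2 rule.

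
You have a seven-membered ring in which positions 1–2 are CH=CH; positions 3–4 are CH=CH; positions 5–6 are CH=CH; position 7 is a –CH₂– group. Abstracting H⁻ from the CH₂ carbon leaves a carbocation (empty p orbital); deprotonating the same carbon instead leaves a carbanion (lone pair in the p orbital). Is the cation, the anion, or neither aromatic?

The cation

In either ion the ring is fully conjugated: every atom, including the new sp² carbon, supplies a p orbital.
Cation: 3 × 2 + 0 = 6 π electrons → 4(1)+2, aromatic.
Anion: 3 × 2 + 2 = 8 π electrons → 4(2), antiaromatic.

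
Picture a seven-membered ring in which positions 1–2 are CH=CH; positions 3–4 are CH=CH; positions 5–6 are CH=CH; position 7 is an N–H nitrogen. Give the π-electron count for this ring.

The p orbitals form a continuous loop: the double-bond atoms are sp², each contributing one p electron; the pyrrole-type nitrogen donates its lone pair from the p orbital. The ring is fully conjugated.
Adding the contributions, 3 × 2 = 6 from the double-bond units + 2 from the NH atom = 8.

8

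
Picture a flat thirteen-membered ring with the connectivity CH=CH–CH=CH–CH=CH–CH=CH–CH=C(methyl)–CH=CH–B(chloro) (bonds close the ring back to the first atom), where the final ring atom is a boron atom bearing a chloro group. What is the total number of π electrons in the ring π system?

The p orbitals form a continuous loop: the double-bond atoms are sp², each contributing one p electron; the boron has an empty p orbital. The ring is fully conjugated.
Adding the contributions, 6 × 2 = 12 from the double-bond units + 0 from the B(chloro) atom = 12.

12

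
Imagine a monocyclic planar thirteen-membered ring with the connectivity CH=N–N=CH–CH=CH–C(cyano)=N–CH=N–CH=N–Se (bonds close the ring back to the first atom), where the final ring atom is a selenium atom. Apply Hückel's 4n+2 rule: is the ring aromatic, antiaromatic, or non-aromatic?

Aromatic

Every ring atom contributes a p orbital perpendicular to the ring (each doubly-bonded ring atom is sp² with one p-orbital electron; each =N– nitrogen is pyridine-type (lone pair in the sp² plane, one electron in the p orbital); the selenium donates one lone pair from its p orbital), so the π system is cyclic and fully conjugated.
π-electron count: 6 × 2 = 12 from the double-bond units + 2 from the Se atom = 14.
Since 14 = 4·3 + 2, the ring meets the 4n+2 criterion.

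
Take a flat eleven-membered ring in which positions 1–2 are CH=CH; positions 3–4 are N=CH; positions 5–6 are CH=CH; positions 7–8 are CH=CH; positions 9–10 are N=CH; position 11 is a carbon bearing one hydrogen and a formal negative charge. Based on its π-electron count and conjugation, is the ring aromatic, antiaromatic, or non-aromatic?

Antiaromatic

All ring atoms are sp² and supply a p orbital to the ring (each doubly-bonded ring atom is sp² with one p-orbital electron; the doubly-bonded nitrogens are pyridine-type — their lone pairs lie in the ring plane, leaving one electron in the p orbital; the carbanion's lone pair occupies the p orbital); the conjugation is uninterrupted.
Counting π electrons: 5 × 2 = 10 from the double-bond units + 2 from the CH(-) atom = 12.
12 is a 4n count (n = 3), so the planar conjugated ring is antiaromatic.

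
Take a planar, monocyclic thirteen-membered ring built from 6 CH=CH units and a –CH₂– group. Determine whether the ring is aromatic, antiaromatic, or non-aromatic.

The CH2 position has four σ bonds — the tetrahedral CH₂ carbon is sp³ and has no p orbital in the ring π system — so the cyclic conjugation is interrupted.
Broken conjugation rules out both aromaticity and antiaromaticity.

Non-aromatic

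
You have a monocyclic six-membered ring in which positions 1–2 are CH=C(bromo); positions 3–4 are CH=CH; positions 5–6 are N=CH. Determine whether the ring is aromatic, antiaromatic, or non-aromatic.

Aromatic

Check conjugation: each doubly-bonded ring atom is sp² with one p-orbital electron; each =N– nitrogen is pyridine-type (lone pair in the sp² plane, one electron in the p orbital) — every position has a p orbital, so the cyclic π system is continuous.
π-electron count: 3 × 2 = 6 from the 3 double-bond units.
With 6 π electrons (n = 1), the Hückel 4n+2 condition holds.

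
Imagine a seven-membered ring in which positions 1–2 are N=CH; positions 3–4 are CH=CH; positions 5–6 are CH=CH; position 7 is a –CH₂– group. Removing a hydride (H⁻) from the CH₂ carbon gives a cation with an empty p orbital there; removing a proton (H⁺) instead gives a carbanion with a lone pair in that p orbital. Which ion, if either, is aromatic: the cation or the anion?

The cation

In either ion the ring is fully conjugated: every atom, including the new sp² carbon, supplies a p orbital.
Cation: 3 × 2 + 0 = 6 π electrons → 4(1)+2, aromatic.
Anion: 3 × 2 + 2 = 8 π electrons → 4(2), antiaromatic.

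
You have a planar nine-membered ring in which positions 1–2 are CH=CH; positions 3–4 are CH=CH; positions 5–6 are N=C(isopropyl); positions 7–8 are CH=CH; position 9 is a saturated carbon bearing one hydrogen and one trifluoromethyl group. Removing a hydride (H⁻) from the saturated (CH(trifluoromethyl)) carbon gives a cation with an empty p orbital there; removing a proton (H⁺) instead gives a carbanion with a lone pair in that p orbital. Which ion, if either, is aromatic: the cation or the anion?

In either ion the ring is fully conjugated: every atom, including the new sp² carbon, supplies a p orbital.
Cation: 4 × 2 + 0 = 8 π electrons → 4(2), antiaromatic.
Anion: 4 × 2 + 2 = 10 π electrons → 4(2)+2, aromatic.

The anion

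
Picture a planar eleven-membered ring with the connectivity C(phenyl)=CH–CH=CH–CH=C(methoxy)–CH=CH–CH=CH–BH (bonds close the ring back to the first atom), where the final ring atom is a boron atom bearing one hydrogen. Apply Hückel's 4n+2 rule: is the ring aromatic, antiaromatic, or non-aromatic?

Aromatic

Every ring atom contributes a p orbital perpendicular to the ring (each doubly-bonded ring atom is sp² with one p-orbital electron; the boron has an empty p orbital), so the π system is cyclic and fully conjugated.
Counting π electrons: 5 × 2 = 10 from the double-bond units + 0 from the BH atom = 10.
That gives a 4n+2 count (10, n = 2).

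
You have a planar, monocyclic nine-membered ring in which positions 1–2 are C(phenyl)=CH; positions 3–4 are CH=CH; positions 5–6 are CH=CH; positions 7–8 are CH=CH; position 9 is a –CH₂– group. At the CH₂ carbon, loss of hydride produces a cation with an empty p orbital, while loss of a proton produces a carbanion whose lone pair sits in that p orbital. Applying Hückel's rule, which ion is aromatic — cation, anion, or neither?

The anion

Once that carbon is sp², every ring atom has a p orbital and both ions are fully conjugated.
Cation: 4 × 2 + 0 = 8 π electrons → 4(2), antiaromatic.
Anion: 4 × 2 + 2 = 10 π electrons → 4(2)+2, aromatic.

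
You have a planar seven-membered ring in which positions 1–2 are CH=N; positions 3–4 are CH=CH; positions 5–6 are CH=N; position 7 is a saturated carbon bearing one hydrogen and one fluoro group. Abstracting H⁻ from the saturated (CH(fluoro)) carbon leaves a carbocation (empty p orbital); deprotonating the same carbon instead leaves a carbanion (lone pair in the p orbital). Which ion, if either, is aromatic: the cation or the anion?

The cation

In both ions every ring atom is sp² and contributes a p orbital, so both rings are fully conjugated.
Cation: 3 × 2 + 0 = 6 π electrons → 4(1)+2, aromatic.
Anion: 3 × 2 + 2 = 8 π electrons → 4(2), antiaromatic.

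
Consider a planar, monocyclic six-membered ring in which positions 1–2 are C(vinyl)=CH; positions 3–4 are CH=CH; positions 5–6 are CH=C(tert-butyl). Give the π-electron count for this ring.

6

The p orbitals form a continuous loop: every atom in a ring double bond is sp² and brings one electron to the p orbital. The ring is fully conjugated.
π-electron count: 3 × 2 = 6 from the 3 double-bond units.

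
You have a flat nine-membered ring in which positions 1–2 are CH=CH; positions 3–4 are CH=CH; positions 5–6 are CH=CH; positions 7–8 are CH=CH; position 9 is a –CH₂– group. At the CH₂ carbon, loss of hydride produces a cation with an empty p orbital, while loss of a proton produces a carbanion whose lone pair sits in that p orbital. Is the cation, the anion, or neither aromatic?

Both ions have a continuous loop of p orbitals — each ring atom is sp².
Cation: 4 × 2 + 0 = 8 π electrons → 4(2), antiaromatic.
Anion: 4 × 2 + 2 = 10 π electrons → 4(2)+2, aromatic.

The anion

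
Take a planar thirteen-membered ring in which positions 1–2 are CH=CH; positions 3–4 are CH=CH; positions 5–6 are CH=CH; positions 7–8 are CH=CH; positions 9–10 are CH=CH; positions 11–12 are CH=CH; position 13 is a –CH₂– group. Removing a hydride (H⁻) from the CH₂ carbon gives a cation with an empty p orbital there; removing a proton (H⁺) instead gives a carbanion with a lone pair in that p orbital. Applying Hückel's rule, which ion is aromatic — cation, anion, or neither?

The anion

In both ions every ring atom is sp² and contributes a p orbital, so both rings are fully conjugated.
Cation: 6 × 2 + 0 = 12 π electrons → 4(3), antiaromatic.
Anion: 6 × 2 + 2 = 14 π electrons → 4(3)+2, aromatic.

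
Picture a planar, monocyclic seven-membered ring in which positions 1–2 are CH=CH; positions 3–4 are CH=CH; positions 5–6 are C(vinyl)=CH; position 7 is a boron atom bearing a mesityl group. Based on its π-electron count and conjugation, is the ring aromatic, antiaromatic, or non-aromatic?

Aromatic

The p orbitals form a continuous loop: every atom in a ring double bond is sp² and brings one electron to the p orbital; the boron has an empty p orbital. The ring is fully conjugated.
Tallying contributions gives 3 × 2 = 6 from the double-bond units + 0 from the B(mesityl) atom = 6.
That gives a 4n+2 count (6, n = 1).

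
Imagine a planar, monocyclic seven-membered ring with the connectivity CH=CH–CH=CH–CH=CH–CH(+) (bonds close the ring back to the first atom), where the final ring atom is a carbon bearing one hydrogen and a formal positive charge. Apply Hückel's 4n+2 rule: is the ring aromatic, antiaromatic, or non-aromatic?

Every ring atom contributes a p orbital perpendicular to the ring (each doubly-bonded ring atom is sp² with one p-orbital electron; the carbocation has an empty p orbital), so the π system is cyclic and fully conjugated.
Counting π electrons: 3 × 2 = 6 from the double-bond units + 0 from the CH(+) atom = 6.
6 = 4(1) + 2, which satisfies Hückel's 4n+2 rule.
(The species described is the tropylium cation.)

Aromatic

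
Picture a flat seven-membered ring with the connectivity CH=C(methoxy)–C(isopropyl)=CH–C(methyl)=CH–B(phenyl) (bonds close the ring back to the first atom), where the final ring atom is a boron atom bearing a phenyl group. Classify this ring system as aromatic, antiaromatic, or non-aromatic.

Aromatic

The p orbitals form a continuous loop: each doubly-bonded ring atom is sp² with one p-orbital electron; the boron has an empty p orbital. The ring is fully conjugated.
Tallying contributions gives 3 × 2 = 6 from the double-bond units + 0 from the B(phenyl) atom = 6.
That gives a 4n+2 count (6, n = 1).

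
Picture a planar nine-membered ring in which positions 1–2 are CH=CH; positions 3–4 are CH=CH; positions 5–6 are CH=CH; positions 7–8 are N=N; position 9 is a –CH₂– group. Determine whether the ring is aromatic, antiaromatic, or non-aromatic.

Because the tetrahedral CH₂ carbon is sp³ and has no p orbital in the ring π system at the CH2 position, the π system cannot extend all the way around the ring.
Hückel's rule only applies to fully conjugated rings, so this one is simply non-aromatic.

Non-aromatic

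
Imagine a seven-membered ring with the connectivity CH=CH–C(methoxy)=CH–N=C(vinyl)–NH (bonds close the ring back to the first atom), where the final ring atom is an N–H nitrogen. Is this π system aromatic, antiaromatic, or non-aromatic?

Antiaromatic

Every ring atom contributes a p orbital perpendicular to the ring (each doubly-bonded ring atom is sp² with one p-orbital electron; the doubly-bonded nitrogens are pyridine-type — their lone pairs lie in the ring plane, leaving one electron in the p orbital; the pyrrole-type nitrogen donates its lone pair from the p orbital), so the π system is cyclic and fully conjugated.
Tallying contributions gives 3 × 2 = 6 from the double-bond units + 2 from the NH atom = 8.
With 8 = 4·2 π electrons, Hückel's rule classifies the planar ring as antiaromatic.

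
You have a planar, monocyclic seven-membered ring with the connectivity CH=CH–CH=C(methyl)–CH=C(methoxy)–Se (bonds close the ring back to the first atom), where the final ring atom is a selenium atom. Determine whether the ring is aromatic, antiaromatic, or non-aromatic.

Antiaromatic

The p orbitals form a continuous loop: every atom in a ring double bond is sp² and brings one electron to the p orbital; the selenium donates one lone pair from its p orbital. The ring is fully conjugated.
Tallying contributions gives 3 × 2 = 6 from the double-bond units + 2 from the Se atom = 8.
A 4n π count (8, n = 2) in a planar conjugated ring means antiaromatic.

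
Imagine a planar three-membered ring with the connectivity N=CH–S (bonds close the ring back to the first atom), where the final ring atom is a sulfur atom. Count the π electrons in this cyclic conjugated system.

Every ring atom contributes a p orbital perpendicular to the ring (each doubly-bonded ring atom is sp² with one p-orbital electron; each =N– nitrogen is pyridine-type (lone pair in the sp² plane, one electron in the p orbital); the sulfur donates one lone pair from its p orbital), so the π system is cyclic and fully conjugated.
π-electron count: 1 × 2 = 2 from the double-bond unit + 2 from the S atom = 4.

4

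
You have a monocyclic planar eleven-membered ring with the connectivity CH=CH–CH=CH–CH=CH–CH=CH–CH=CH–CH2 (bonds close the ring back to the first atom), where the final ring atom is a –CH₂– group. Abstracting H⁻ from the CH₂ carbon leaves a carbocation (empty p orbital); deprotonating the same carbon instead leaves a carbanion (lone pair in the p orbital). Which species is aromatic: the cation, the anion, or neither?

The cation

Once that carbon is sp², every ring atom has a p orbital and both ions are fully conjugated.
Cation: 5 × 2 + 0 = 10 π electrons → 4(2)+2, aromatic.
Anion: 5 × 2 + 2 = 12 π electrons → 4(3), antiaromatic.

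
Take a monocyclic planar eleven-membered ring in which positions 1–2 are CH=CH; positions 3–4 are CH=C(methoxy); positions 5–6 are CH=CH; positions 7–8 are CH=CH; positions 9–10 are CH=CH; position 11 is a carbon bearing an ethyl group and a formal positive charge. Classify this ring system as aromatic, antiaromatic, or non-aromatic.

Check conjugation: each doubly-bonded ring atom is sp² with one p-orbital electron; the carbocation has an empty p orbital — every position has a p orbital, so the cyclic π system is continuous.
Adding the contributions, 5 × 2 = 10 from the double-bond units + 0 from the C(ethyl)(+) atom = 10.
That gives a 4n+2 count (10, n = 2).

Aromatic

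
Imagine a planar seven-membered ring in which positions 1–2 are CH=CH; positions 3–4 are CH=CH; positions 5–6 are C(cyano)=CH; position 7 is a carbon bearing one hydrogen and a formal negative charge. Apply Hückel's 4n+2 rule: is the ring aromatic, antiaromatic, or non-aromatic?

Antiaromatic

Check conjugation: each doubly-bonded ring atom is sp² with one p-orbital electron; the carbanion's lone pair occupies the p orbital — every position has a p orbital, so the cyclic π system is continuous.
Adding the contributions, 3 × 2 = 6 from the double-bond units + 2 from the CH(-) atom = 8.
8 = 4(2); a planar, fully conjugated 4n system is antiaromatic.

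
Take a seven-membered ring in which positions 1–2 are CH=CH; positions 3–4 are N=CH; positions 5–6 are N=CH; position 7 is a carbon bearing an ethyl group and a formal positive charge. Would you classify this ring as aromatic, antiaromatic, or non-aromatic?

Every ring atom contributes a p orbital perpendicular to the ring (the double-bond atoms are sp², each contributing one p electron; the doubly-bonded nitrogens are pyridine-type — their lone pairs lie in the ring plane, leaving one electron in the p orbital; the carbocation has an empty p orbital), so the π system is cyclic and fully conjugated.
Counting π electrons: 3 × 2 = 6 from the double-bond units + 0 from the C(ethyl)(+) atom = 6.
That gives a 4n+2 count (6, n = 1).

Aromatic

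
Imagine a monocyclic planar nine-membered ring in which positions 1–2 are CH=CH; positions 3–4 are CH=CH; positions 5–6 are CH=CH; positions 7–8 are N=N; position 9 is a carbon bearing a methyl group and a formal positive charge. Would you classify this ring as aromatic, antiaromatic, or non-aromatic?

The p orbitals form a continuous loop: every atom in a ring double bond is sp² and brings one electron to the p orbital; each =N– nitrogen is pyridine-type (lone pair in the sp² plane, one electron in the p orbital); the carbocation has an empty p orbital. The ring is fully conjugated.
π-electron count: 4 × 2 = 8 from the double-bond units + 0 from the C(methyl)(+) atom = 8.
8 is a 4n count (n = 2), so the planar conjugated ring is antiaromatic.

Antiaromatic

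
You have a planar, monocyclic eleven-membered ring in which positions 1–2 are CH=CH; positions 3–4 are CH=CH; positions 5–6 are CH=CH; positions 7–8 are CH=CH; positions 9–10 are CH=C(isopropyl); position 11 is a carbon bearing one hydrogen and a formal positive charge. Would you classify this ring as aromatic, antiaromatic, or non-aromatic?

The p orbitals form a continuous loop: the double-bond atoms are sp², each contributing one p electron; the carbocation has an empty p orbital. The ring is fully conjugated.
Tallying contributions gives 5 × 2 = 10 from the double-bond units + 0 from the CH(+) atom = 10.
10 = 4(2) + 2, which satisfies Hückel's 4n+2 rule.

Aromatic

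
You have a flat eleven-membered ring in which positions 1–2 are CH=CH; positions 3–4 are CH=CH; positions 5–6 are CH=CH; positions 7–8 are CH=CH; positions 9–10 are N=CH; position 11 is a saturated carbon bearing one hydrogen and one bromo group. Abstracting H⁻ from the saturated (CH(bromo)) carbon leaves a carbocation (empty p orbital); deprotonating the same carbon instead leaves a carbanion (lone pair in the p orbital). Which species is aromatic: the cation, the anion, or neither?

In either ion the ring is fully conjugated: every atom, including the new sp² carbon, supplies a p orbital.
Cation: 5 × 2 + 0 = 10 π electrons → 4(2)+2, aromatic.
Anion: 5 × 2 + 2 = 12 π electrons → 4(3), antiaromatic.

The cation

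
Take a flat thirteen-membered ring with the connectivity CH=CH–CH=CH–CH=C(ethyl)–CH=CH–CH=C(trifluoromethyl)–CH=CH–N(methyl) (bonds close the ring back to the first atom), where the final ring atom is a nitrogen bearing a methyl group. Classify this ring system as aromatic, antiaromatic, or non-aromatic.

Aromatic

The p orbitals form a continuous loop: each doubly-bonded ring atom is sp² with one p-orbital electron; the pyrrole-type nitrogen donates its lone pair from the p orbital. The ring is fully conjugated.
π-electron count: 6 × 2 = 12 from the double-bond units + 2 from the N(methyl) atom = 14.
14 = 4(3) + 2, which satisfies Hückel's 4n+2 rule.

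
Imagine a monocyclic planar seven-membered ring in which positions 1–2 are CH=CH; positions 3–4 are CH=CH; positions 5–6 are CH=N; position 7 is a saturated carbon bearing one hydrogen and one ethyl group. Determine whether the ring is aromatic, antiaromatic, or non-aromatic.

At the CH(ethyl) position, that saturated carbon is sp³ and has no p orbital in the ring π system; the ring's p-orbital overlap is broken there.
Without a continuous loop of overlapping p orbitals the Hückel electron count never comes into play.

Non-aromatic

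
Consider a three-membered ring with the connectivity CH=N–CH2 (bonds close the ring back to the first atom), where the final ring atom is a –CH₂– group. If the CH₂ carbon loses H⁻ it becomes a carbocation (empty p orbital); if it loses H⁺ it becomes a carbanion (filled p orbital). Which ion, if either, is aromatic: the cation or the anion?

Once that carbon is sp², every ring atom has a p orbital and both ions are fully conjugated.
Cation: 1 × 2 + 0 = 2 π electrons → 4(0)+2, aromatic.
Anion: 1 × 2 + 2 = 4 π electrons → 4(1), antiaromatic.

The cation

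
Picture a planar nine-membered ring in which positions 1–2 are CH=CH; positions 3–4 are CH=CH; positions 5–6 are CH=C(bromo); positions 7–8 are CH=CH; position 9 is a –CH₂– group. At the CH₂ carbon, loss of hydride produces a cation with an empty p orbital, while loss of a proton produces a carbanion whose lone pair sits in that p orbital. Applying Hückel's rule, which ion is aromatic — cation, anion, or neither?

Both ions have a continuous loop of p orbitals — each ring atom is sp².
Cation: 4 × 2 + 0 = 8 π electrons → 4(2), antiaromatic.
Anion: 4 × 2 + 2 = 10 π electrons → 4(2)+2, aromatic.

The anion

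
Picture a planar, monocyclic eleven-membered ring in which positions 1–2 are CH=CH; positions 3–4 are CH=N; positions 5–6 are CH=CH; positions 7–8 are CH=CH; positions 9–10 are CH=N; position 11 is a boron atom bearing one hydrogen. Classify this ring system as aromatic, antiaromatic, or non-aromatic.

Aromatic

The p orbitals form a continuous loop: every atom in a ring double bond is sp² and brings one electron to the p orbital; each =N– nitrogen is pyridine-type (lone pair in the sp² plane, one electron in the p orbital); the boron has an empty p orbital. The ring is fully conjugated.
Tallying contributions gives 5 × 2 = 10 from the double-bond units + 0 from the BH atom = 10.
10 = 4(2) + 2, which satisfies Hückel's 4n+2 rule.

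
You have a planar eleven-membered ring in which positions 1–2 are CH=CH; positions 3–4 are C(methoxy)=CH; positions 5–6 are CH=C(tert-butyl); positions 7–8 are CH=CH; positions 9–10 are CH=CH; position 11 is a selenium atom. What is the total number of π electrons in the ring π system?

12

The p orbitals form a continuous loop: each doubly-bonded ring atom is sp² with one p-orbital electron; the selenium donates one lone pair from its p orbital. The ring is fully conjugated.
Adding the contributions, 5 × 2 = 10 from the double-bond units + 2 from the Se atom = 12.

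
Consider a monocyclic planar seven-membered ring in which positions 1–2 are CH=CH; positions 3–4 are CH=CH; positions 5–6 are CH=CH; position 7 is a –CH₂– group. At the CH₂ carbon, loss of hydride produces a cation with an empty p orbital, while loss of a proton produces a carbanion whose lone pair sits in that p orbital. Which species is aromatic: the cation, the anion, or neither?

The cation

In both ions every ring atom is sp² and contributes a p orbital, so both rings are fully conjugated.
Cation: 3 × 2 + 0 = 6 π electrons → 4(1)+2, aromatic.
Anion: 3 × 2 + 2 = 8 π electrons → 4(2), antiaromatic.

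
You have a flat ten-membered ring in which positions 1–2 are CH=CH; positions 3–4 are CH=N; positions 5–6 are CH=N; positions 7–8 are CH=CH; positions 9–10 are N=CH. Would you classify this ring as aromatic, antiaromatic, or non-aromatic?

Aromatic

Check conjugation: the double-bond atoms are sp², each contributing one p electron; the doubly-bonded nitrogens are pyridine-type — their lone pairs lie in the ring plane, leaving one electron in the p orbital — every position has a p orbital, so the cyclic π system is continuous.
Counting π electrons: 5 × 2 = 10 from the 5 double-bond units.
Since 10 = 4·2 + 2, the ring meets the 4n+2 criterion.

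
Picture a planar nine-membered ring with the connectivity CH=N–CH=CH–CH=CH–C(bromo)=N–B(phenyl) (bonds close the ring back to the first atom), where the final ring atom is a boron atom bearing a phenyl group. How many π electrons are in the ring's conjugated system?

8

All ring atoms are sp² and supply a p orbital to the ring (the double-bond atoms are sp², each contributing one p electron; the doubly-bonded nitrogens are pyridine-type — their lone pairs lie in the ring plane, leaving one electron in the p orbital; the boron has an empty p orbital); the conjugation is uninterrupted.
π-electron count: 4 × 2 = 8 from the double-bond units + 0 from the B(phenyl) atom = 8.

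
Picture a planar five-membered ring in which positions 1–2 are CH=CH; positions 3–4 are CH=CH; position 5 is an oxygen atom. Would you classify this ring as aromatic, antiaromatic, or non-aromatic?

Every ring atom contributes a p orbital perpendicular to the ring (every atom in a ring double bond is sp² and brings one electron to the p orbital; the oxygen donates one lone pair from its p orbital), so the π system is cyclic and fully conjugated.
Counting π electrons: 2 × 2 = 4 from the double-bond units + 2 from the O atom = 6.
Since 6 = 4·1 + 2, the ring meets the 4n+2 criterion.
(This ring is furan.)

Aromatic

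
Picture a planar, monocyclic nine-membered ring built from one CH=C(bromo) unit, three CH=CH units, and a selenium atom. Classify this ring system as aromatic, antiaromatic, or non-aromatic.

All ring atoms are sp² and supply a p orbital to the ring (the double-bond atoms are sp², each contributing one p electron; the selenium donates one lone pair from its p orbital); the conjugation is uninterrupted.
π-electron count: 4 × 2 = 8 from the double-bond units + 2 from the Se atom = 10.
10 = 4(2) + 2, which satisfies Hückel's 4n+2 rule.

Aromatic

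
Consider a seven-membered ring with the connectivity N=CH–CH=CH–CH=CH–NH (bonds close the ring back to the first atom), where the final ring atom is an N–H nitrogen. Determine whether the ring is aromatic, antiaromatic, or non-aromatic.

Antiaromatic

Every ring atom contributes a p orbital perpendicular to the ring (the double-bond atoms are sp², each contributing one p electron; the doubly-bonded nitrogens are pyridine-type — their lone pairs lie in the ring plane, leaving one electron in the p orbital; the pyrrole-type nitrogen donates its lone pair from the p orbital), so the π system is cyclic and fully conjugated.
Tallying contributions gives 3 × 2 = 6 from the double-bond units + 2 from the NH atom = 8.
With 8 = 4·2 π electrons, Hückel's rule classifies the planar ring as antiaromatic.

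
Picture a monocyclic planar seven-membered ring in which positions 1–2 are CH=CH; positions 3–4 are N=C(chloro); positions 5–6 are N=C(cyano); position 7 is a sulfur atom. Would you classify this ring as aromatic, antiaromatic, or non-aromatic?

Antiaromatic

Every ring atom contributes a p orbital perpendicular to the ring (each doubly-bonded ring atom is sp² with one p-orbital electron; each sp² =N– keeps its lone pair in-plane and puts one electron into the π system; the sulfur donates one lone pair from its p orbital), so the π system is cyclic and fully conjugated.
π-electron count: 3 × 2 = 6 from the double-bond units + 2 from the S atom = 8.
8 is a 4n count (n = 2), so the planar conjugated ring is antiaromatic.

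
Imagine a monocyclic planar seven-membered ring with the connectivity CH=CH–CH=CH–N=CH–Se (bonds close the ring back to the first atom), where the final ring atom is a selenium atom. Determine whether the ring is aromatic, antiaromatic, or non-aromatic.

Check conjugation: the double-bond atoms are sp², each contributing one p electron; the doubly-bonded nitrogens are pyridine-type — their lone pairs lie in the ring plane, leaving one electron in the p orbital; the selenium donates one lone pair from its p orbital — every position has a p orbital, so the cyclic π system is continuous.
Tallying contributions gives 3 × 2 = 6 from the double-bond units + 2 from the Se atom = 8.
8 = 4(2); a planar, fully conjugated 4n system is antiaromatic.

Antiaromatic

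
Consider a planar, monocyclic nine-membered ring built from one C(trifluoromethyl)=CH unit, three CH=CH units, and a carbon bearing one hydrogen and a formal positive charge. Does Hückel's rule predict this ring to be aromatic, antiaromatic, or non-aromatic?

Check conjugation: the double-bond atoms are sp², each contributing one p electron; the carbocation has an empty p orbital — every position has a p orbital, so the cyclic π system is continuous.
Tallying contributions gives 4 × 2 = 8 from the double-bond units + 0 from the CH(+) atom = 8.
With 8 = 4·2 π electrons, Hückel's rule classifies the planar ring as antiaromatic.

Antiaromatic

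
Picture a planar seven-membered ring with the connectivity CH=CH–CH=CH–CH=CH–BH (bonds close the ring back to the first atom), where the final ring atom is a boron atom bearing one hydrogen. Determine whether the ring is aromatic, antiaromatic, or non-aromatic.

All ring atoms are sp² and supply a p orbital to the ring (the double-bond atoms are sp², each contributing one p electron; the boron has an empty p orbital); the conjugation is uninterrupted.
Counting π electrons: 3 × 2 = 6 from the double-bond units + 0 from the BH atom = 6.
6 = 4(1) + 2, which satisfies Hückel's 4n+2 rule.

Aromatic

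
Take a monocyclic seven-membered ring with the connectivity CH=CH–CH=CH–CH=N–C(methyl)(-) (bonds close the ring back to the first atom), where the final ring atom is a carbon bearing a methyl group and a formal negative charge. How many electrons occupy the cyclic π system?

The p orbitals form a continuous loop: every atom in a ring double bond is sp² and brings one electron to the p orbital; each sp² =N– keeps its lone pair in-plane and puts one electron into the π system; the carbanion's lone pair occupies the p orbital. The ring is fully conjugated.
π-electron count: 3 × 2 = 6 from the double-bond units + 2 from the C(methyl)(-) atom = 8.

8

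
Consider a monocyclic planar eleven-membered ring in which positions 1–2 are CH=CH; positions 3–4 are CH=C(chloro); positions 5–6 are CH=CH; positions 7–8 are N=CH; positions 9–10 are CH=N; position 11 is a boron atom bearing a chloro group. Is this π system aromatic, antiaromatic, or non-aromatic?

All ring atoms are sp² and supply a p orbital to the ring (each doubly-bonded ring atom is sp² with one p-orbital electron; each =N– nitrogen is pyridine-type (lone pair in the sp² plane, one electron in the p orbital); the boron has an empty p orbital); the conjugation is uninterrupted.
Adding the contributions, 5 × 2 = 10 from the double-bond units + 0 from the B(chloro) atom = 10.
10 = 4(2) + 2, which satisfies Hückel's 4n+2 rule.

Aromatic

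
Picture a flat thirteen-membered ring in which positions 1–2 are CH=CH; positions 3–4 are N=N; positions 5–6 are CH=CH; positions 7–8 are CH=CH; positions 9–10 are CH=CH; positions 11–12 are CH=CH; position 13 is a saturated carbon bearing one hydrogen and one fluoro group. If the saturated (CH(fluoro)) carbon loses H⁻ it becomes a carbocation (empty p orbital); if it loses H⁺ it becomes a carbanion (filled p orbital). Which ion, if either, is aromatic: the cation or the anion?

The anion

In both ions every ring atom is sp² and contributes a p orbital, so both rings are fully conjugated.
Cation: 6 × 2 + 0 = 12 π electrons → 4(3), antiaromatic.
Anion: 6 × 2 + 2 = 14 π electrons → 4(3)+2, aromatic.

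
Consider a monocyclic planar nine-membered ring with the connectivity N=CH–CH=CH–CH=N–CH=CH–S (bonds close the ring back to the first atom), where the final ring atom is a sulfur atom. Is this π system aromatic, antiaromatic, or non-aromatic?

Aromatic

Every ring atom contributes a p orbital perpendicular to the ring (every atom in a ring double bond is sp² and brings one electron to the p orbital; each =N– nitrogen is pyridine-type (lone pair in the sp² plane, one electron in the p orbital); the sulfur donates one lone pair from its p orbital), so the π system is cyclic and fully conjugated.
Counting π electrons: 4 × 2 = 8 from the double-bond units + 2 from the S atom = 10.
Since 10 = 4·2 + 2, the ring meets the 4n+2 criterion.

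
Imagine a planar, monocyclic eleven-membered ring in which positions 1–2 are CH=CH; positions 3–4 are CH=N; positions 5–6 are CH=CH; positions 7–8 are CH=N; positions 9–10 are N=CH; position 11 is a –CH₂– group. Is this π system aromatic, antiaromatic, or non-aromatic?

The CH2 carbon is saturated: the tetrahedral CH₂ carbon is sp³ and has no p orbital in the ring π system. Conjugation is not continuous around the ring.
A ring that is not fully conjugated cannot be aromatic or antiaromatic regardless of its π-electron count.

Non-aromatic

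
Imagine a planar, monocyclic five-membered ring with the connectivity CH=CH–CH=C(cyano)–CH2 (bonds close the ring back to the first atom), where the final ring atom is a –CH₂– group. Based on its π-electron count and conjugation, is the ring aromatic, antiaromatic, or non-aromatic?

Non-aromatic

Because the tetrahedral CH₂ carbon is sp³ and has no p orbital in the ring π system at the CH2 position, the π system cannot extend all the way around the ring.
Broken conjugation rules out both aromaticity and antiaromaticity.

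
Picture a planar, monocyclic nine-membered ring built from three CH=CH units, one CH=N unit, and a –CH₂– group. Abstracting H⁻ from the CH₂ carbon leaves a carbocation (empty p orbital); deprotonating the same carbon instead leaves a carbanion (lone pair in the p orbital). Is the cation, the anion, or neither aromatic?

Both ions have a continuous loop of p orbitals — each ring atom is sp².
Cation: 4 × 2 + 0 = 8 π electrons → 4(2), antiaromatic.
Anion: 4 × 2 + 2 = 10 π electrons → 4(2)+2, aromatic.

The anion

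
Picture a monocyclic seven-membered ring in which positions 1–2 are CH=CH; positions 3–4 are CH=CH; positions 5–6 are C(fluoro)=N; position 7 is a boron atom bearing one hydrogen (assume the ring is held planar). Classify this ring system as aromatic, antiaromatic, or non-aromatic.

Every ring atom contributes a p orbital perpendicular to the ring (each doubly-bonded ring atom is sp² with one p-orbital electron; each sp² =N– keeps its lone pair in-plane and puts one electron into the π system; the boron has an empty p orbital), so the π system is cyclic and fully conjugated.
Tallying contributions gives 3 × 2 = 6 from the double-bond units + 0 from the BH atom = 6.
Since 6 = 4·1 + 2, the ring meets the 4n+2 criterion.

Aromatic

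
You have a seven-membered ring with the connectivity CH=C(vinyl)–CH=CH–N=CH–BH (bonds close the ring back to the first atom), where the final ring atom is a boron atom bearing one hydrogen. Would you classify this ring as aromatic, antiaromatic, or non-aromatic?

All ring atoms are sp² and supply a p orbital to the ring (each doubly-bonded ring atom is sp² with one p-orbital electron; each sp² =N– keeps its lone pair in-plane and puts one electron into the π system; the boron has an empty p orbital); the conjugation is uninterrupted.
Counting π electrons: 3 × 2 = 6 from the double-bond units + 0 from the BH atom = 6.
That gives a 4n+2 count (6, n = 1).

Aromatic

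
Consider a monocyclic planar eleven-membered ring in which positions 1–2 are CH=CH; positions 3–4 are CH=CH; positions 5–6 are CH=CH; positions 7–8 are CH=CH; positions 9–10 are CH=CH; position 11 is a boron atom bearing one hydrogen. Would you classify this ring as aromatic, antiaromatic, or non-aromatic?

Check conjugation: the double-bond atoms are sp², each contributing one p electron; the boron has an empty p orbital — every position has a p orbital, so the cyclic π system is continuous.
Adding the contributions, 5 × 2 = 10 from the double-bond units + 0 from the BH atom = 10.
10 = 4(2) + 2, which satisfies Hückel's 4n+2 rule.

Aromatic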